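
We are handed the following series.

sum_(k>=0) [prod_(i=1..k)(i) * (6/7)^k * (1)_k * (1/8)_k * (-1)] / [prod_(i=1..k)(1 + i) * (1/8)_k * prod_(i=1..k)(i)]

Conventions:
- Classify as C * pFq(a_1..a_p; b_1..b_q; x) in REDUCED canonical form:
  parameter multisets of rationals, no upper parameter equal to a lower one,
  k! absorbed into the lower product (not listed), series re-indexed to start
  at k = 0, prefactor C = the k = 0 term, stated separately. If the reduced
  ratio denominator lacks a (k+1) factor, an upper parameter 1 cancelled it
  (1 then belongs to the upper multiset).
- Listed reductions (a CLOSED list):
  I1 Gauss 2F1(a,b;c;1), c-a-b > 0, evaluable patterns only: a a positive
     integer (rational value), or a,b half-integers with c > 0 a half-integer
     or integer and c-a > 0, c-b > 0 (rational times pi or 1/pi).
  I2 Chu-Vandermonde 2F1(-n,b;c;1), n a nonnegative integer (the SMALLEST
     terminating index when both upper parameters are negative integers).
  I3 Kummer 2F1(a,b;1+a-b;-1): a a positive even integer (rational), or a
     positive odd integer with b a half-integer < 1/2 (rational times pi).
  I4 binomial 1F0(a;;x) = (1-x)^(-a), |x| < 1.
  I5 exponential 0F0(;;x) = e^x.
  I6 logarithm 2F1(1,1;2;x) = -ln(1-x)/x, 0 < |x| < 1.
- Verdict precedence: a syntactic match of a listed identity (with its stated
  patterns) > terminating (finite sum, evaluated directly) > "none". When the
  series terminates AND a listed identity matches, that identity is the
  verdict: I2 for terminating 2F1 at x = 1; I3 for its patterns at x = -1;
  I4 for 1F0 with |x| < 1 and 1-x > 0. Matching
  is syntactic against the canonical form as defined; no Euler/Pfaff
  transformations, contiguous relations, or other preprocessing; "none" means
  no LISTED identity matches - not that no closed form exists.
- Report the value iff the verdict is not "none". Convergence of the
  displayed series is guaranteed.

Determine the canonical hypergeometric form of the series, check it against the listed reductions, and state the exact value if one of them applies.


Classification (C = -1): 2F1 with upper {1, 1}, lower {2}, argument x = 6/7. Verdict at x = 6/7: logarithm (I6) matches (the logarithm: parameters (1,1;2), x = 6/7). Value: (7/6) * ln(1/7).

First insight: t_0 = -1 here, and the product of the first k integers (C = -1, x = 6/7) is k!.
Consecutive-term ratio: r(k) = (6/7) * (k+1) (k+1) / [(k+2) (k+1)] - rational in k. x = (6/7); t_0 = -1; negate the roots.


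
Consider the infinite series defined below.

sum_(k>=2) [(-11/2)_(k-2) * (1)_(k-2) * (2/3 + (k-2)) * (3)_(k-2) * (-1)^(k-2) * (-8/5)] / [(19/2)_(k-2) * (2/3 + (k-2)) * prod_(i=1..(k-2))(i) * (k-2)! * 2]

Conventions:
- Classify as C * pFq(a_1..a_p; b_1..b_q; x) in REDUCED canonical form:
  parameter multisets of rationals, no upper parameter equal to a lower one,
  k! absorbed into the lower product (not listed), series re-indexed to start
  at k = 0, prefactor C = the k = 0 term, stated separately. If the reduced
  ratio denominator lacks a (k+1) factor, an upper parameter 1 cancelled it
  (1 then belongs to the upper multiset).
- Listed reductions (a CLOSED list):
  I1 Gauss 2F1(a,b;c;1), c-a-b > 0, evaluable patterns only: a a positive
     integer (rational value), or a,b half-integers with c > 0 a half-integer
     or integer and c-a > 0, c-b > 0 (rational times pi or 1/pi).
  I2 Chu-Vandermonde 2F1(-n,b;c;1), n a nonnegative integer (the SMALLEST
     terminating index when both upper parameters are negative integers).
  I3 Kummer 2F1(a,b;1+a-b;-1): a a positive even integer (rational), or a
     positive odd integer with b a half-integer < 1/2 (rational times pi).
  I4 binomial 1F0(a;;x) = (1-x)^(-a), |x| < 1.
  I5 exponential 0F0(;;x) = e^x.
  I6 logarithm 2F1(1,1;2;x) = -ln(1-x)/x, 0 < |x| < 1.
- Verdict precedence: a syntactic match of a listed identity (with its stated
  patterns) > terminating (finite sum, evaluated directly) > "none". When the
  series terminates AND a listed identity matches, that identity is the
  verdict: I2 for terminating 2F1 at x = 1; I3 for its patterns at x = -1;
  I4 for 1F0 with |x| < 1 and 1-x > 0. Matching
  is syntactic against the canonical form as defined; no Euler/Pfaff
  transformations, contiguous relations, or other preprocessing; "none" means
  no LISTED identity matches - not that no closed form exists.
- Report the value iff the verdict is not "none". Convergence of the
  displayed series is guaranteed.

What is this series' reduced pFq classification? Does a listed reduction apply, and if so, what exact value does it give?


Structural cue: x = (-1) and the lower running product (C = -4/5) is a rising factorial.
Adjacent-term ratio: r(k) = (-1) * (k-11/2) (k+3) / [(k+19/2) (k+1)] - rational in k, leading ratio (-1); with t_0 = -4/5, classification follows.

At argument -1: a 2F1 with upper {-11/2, 3}, lower {19/2}, scaled by C = -4/5. Verdict at x = -1: the Kummer evaluation I3 matches (x = -1; c = 19/2 equals 1+a-b for upper {-11/2, 3}: listed pattern). Exact value: (-21879/16384) * pi.


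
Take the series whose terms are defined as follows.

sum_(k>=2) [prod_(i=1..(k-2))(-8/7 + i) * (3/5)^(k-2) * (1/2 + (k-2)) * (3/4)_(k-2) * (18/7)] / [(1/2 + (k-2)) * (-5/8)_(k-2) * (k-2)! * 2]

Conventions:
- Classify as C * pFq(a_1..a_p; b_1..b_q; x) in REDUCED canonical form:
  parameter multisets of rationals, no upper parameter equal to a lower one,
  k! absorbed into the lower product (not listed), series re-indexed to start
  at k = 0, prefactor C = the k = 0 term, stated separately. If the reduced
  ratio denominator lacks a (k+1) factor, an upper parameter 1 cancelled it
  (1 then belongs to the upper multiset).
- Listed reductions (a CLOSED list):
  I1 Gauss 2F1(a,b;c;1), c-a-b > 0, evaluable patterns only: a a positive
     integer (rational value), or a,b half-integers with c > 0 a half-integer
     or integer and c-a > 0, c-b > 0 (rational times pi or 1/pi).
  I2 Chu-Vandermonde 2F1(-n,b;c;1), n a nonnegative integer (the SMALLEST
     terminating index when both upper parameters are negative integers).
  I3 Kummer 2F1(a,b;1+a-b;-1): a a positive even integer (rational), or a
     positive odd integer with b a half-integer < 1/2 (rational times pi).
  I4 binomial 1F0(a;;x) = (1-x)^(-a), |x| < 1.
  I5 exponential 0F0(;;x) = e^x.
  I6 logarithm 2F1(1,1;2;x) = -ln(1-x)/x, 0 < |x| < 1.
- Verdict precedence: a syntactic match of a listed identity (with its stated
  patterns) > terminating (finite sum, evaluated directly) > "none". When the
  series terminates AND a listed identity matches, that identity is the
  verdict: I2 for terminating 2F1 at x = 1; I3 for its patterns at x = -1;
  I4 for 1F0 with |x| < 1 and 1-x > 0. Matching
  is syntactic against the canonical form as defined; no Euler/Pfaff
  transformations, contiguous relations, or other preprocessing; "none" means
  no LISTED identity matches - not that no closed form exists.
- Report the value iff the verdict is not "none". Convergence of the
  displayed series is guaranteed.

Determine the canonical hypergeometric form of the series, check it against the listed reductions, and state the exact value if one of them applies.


Key step: t_0 = 9/7 here, and the running product (C = 9/7) telescopes to a rising factorial.
Consecutive-term ratio: r(k) = (3/5) * (k-1/7) (k+3/4) / [(k-5/8) (k+1)] - rational in k. x = (3/5); t_0 = 9/7; negate the roots.

Prefactor 9/7, argument 3/5: 2F1 with upper {-1/7, 3/4} over lower {-5/8}. Verdict: none - at argument 3/5 the multisets {-1/7, 3/4} ; {-5/8} match no listed identity.


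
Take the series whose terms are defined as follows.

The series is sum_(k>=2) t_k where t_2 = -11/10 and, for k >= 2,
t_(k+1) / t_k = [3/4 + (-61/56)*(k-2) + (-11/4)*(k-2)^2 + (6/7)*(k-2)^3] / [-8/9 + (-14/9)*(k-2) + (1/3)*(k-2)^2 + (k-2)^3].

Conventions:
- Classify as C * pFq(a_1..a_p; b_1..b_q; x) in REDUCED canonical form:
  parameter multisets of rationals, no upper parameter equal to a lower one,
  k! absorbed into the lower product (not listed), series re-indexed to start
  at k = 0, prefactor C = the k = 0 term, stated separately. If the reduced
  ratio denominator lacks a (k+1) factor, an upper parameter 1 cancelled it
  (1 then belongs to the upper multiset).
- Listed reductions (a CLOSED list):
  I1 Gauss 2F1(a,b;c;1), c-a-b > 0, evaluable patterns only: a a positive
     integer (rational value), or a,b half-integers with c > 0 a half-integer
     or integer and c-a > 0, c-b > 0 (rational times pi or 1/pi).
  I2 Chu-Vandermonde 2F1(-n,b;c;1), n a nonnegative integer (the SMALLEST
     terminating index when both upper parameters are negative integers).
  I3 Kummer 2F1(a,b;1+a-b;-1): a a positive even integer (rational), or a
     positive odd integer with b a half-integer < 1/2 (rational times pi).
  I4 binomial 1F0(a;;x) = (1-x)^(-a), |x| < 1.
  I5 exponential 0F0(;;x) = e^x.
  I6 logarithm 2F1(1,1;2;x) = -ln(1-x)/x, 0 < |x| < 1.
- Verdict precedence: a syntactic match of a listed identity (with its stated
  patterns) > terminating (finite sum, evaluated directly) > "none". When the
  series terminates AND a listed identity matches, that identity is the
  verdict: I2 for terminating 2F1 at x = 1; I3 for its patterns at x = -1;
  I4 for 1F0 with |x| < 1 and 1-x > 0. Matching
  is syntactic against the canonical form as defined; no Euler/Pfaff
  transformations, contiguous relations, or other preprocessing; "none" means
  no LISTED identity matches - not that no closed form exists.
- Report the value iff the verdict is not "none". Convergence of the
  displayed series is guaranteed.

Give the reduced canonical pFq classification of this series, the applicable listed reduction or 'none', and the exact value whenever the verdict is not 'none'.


Key observation: from the first term -11/10: the ratio is unreduced: k + 2/3 divides both sides (prefactor -11/10).
Consecutive-term ratio: r(k) = (6/7) * (k-7/2) (k-3/8) / [(k-4/3) (k+1)] - rational; roots negated = parameters, x = (6/7), C = -11/10.

Canonical form: C = -11/10 times 2F1 with upper {-7/2, -3/8}, lower {-4/3}, x = 6/7. Verdict: none here - no I1-I6 shape fits x = 6/7 with lower {-4/3}.


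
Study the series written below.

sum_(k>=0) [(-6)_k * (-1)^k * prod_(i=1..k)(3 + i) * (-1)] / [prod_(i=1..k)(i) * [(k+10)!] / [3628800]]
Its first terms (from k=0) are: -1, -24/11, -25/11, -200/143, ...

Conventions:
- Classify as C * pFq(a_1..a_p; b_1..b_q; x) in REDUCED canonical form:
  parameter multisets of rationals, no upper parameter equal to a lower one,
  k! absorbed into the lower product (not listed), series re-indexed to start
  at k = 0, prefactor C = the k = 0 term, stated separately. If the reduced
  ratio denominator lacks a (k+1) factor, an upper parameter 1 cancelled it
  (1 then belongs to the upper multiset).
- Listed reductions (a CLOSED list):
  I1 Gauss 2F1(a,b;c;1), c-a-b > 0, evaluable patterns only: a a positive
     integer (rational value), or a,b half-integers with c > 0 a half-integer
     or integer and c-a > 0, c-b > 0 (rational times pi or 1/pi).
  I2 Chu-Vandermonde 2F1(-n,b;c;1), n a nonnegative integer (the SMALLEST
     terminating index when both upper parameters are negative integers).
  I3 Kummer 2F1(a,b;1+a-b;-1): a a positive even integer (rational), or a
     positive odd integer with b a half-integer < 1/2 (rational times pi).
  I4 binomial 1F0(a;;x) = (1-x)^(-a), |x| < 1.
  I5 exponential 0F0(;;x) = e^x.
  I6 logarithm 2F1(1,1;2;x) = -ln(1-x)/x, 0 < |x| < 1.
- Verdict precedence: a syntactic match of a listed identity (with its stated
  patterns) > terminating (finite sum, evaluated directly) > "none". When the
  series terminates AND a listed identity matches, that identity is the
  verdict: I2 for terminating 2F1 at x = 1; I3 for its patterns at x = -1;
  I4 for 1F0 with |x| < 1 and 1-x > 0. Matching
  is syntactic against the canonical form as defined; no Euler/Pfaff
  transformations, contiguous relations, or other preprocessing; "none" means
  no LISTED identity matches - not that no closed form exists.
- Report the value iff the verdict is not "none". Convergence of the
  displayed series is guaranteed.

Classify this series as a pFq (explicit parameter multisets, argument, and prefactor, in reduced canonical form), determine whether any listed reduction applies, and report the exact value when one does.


First insight: t_0 = -1 here, and the running product (prefactor -1) telescopes to a rising factorial.
Adjacent-term ratio: r(k) = (-1) * (k-6) (k+4) / [(k+11) (k+1)] - rational in k. x = (-1); t_0 = -1; negate the roots.

Canonical form: C = -1 times 2F1 with upper {-6, 4}, lower {11}, x = -1. Verdict: Kummer (I3) applies (x = -1; c = 11 equals 1+a-b for upper {-6, 4}: listed pattern). Exact value: -15/2.


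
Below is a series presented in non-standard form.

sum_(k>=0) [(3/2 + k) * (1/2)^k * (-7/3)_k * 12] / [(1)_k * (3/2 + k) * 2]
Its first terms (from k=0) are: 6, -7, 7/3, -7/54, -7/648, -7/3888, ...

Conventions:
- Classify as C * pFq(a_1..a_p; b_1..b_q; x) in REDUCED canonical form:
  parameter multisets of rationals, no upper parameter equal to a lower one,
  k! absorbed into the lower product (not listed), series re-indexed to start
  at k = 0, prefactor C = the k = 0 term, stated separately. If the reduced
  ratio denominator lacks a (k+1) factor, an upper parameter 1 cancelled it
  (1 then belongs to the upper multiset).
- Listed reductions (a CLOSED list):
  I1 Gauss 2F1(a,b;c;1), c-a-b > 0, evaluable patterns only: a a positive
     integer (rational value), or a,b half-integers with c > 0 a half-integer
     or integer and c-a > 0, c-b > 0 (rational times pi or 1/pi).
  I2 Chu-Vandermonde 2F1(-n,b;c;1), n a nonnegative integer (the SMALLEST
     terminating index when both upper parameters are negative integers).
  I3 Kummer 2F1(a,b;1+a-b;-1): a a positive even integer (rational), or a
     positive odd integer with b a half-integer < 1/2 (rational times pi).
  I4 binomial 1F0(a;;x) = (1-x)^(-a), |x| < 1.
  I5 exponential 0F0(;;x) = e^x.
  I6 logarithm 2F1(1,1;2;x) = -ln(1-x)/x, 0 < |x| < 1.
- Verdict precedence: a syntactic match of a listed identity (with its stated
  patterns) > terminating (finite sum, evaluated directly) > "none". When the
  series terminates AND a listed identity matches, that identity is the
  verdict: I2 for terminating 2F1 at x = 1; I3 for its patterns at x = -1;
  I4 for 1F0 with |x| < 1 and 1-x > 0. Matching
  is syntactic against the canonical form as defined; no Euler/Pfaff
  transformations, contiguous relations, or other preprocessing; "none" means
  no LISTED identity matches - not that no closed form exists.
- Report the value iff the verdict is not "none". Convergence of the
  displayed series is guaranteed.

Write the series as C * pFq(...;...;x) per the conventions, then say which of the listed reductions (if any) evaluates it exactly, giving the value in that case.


This is 6 * 1F0(-7/3; -; 1/2) in reduced canonical form. Verdict: the I4 binomial reduction matches (the 1F0 binomial series: exponent 7/3, x = 1/2). Sum: 6 * (1/2)^(7/3).

Structural cue: t_0 = 6 here, and the constant factors (C = 6, x = 1/2) combine into one prefactor.
Term ratio: r(k) = (1/2) * (k-7/3) / [(k+1)] - rational in k. x = (1/2); t_0 = 6; negate the roots.


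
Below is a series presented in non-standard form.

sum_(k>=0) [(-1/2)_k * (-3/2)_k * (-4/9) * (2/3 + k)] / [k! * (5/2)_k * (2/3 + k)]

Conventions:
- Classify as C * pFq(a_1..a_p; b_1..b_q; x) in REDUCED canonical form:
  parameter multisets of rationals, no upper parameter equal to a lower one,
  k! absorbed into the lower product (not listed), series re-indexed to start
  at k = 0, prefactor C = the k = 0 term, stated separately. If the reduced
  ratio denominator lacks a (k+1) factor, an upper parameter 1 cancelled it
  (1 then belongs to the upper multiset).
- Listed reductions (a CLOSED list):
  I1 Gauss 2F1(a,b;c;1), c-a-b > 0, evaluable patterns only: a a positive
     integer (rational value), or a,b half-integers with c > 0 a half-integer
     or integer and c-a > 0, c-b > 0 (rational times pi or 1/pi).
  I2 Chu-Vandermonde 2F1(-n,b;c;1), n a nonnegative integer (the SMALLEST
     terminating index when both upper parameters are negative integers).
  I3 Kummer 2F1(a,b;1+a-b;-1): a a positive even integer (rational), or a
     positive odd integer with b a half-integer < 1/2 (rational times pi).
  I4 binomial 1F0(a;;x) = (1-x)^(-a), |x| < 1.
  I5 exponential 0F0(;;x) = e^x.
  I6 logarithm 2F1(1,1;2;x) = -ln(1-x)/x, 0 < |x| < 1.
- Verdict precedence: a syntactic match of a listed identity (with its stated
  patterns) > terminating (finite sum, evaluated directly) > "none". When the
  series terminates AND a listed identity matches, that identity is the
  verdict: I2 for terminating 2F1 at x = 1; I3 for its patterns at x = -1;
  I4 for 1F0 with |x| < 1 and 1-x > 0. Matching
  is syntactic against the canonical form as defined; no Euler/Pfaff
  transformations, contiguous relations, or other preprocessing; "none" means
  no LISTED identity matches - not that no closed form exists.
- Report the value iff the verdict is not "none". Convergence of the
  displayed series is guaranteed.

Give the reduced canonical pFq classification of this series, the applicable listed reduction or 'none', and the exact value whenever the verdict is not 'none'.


The series (x = 1) is 2F1: upper {-3/2, -1/2}, lower {5/2}, prefactor -4/9. Verdict: the half-integer Gauss pattern (I1) applies (x = 1; upper {-3/2, -1/2} half-integers, c = 5/2 in the evaluable pattern). Sum: (-35/192) * pi.

Key step: t_0 = -4/9 here, and k + 2/3 divides numerator and denominator alike; C = -4/9 after cancelling.
Ratio: r(k) = 1 * (k-3/2) (k-1/2) / [(k+5/2) (k+1)] - rational in k, leading ratio 1; with t_0 = -4/9, classification follows.


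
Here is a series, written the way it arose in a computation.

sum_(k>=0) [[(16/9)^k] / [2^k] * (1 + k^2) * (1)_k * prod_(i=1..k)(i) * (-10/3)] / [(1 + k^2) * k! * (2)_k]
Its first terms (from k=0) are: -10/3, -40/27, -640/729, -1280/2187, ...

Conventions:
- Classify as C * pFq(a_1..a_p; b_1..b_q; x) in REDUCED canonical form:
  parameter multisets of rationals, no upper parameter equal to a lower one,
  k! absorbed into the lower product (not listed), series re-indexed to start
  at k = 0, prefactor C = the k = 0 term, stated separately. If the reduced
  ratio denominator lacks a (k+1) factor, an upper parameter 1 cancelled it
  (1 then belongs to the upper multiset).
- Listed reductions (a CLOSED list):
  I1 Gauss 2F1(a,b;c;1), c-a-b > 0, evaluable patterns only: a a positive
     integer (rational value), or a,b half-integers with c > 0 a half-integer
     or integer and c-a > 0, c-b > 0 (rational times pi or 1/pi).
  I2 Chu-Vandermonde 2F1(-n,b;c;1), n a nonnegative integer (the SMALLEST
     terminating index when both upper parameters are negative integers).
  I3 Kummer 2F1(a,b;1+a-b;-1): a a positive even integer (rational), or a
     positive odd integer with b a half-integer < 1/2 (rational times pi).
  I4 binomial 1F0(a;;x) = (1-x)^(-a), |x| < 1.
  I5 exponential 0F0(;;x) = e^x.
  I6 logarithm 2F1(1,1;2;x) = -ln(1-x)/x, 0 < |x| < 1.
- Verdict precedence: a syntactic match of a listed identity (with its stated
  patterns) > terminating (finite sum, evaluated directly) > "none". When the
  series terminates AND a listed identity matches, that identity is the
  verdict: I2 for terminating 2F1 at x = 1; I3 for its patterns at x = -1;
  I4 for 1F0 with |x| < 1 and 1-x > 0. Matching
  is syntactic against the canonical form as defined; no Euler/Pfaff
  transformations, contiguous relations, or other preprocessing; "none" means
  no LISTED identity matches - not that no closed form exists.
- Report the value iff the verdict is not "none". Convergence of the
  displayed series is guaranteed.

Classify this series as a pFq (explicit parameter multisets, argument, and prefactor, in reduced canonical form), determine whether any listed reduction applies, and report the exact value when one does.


At argument 8/9: a 2F1 with upper {1, 1}, lower {2}, scaled by C = -10/3. Verdict: logarithm (I6) fires (the logarithm: parameters (1,1;2), x = 8/9). Value: (15/4) * ln(1/9).

The tell: t_0 = -10/3 here, and the factor k^2 + 1 cancels (top and bottom), leaving prefactor -10/3.
Ratio: r(k) = (8/9) * (k+1) (k+1) / [(k+2) (k+1)] ; factor over Q: parameters, x = (8/9), and C = -10/3.


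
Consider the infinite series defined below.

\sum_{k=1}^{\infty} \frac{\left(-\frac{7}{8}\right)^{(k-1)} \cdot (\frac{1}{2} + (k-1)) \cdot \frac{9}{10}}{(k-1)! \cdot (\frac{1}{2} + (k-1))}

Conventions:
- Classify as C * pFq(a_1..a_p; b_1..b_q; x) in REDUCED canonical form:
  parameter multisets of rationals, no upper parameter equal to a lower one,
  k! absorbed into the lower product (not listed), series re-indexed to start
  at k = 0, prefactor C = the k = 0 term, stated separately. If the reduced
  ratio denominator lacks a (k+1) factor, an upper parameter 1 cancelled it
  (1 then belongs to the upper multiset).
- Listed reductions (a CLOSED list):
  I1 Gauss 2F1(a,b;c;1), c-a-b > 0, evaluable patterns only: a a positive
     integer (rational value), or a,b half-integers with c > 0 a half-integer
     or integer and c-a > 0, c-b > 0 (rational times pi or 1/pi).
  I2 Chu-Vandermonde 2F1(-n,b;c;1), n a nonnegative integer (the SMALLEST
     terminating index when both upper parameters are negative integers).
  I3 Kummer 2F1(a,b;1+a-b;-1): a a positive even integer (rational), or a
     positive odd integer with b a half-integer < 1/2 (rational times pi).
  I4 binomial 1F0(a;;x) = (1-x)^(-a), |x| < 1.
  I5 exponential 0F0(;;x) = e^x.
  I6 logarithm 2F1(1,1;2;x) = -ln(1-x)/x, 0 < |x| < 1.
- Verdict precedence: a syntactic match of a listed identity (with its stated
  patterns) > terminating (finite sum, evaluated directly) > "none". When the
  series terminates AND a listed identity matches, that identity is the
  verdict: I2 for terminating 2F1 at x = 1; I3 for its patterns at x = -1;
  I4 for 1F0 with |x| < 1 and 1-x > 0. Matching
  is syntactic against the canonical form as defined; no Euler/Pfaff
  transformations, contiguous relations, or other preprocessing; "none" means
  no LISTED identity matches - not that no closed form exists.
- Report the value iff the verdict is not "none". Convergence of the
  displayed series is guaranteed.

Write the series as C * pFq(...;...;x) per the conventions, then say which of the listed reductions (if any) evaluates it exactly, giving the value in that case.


At argument -\frac{7}{8}: a 0F0 with upper {-}, lower {-}, scaled by C = \frac{9}{10}. Verdict: exponential (I5) applies (the 0F0 exponential series at x = -\frac{7}{8}). Hence: \frac{9}{10} \cdot e^{-\frac{7}{8}}.

Structural cue: with t_0 = \frac{9}{10}, k + 1/2 divides numerator and denominator alike; C = 9/10 after cancelling.
Adjacent-term ratio: r(k) = -\frac{7}{8} * 1 / [(k+1)] - poly over poly, x = -\frac{7}{8} from leading terms; C = \frac{9}{10} at k = 0.


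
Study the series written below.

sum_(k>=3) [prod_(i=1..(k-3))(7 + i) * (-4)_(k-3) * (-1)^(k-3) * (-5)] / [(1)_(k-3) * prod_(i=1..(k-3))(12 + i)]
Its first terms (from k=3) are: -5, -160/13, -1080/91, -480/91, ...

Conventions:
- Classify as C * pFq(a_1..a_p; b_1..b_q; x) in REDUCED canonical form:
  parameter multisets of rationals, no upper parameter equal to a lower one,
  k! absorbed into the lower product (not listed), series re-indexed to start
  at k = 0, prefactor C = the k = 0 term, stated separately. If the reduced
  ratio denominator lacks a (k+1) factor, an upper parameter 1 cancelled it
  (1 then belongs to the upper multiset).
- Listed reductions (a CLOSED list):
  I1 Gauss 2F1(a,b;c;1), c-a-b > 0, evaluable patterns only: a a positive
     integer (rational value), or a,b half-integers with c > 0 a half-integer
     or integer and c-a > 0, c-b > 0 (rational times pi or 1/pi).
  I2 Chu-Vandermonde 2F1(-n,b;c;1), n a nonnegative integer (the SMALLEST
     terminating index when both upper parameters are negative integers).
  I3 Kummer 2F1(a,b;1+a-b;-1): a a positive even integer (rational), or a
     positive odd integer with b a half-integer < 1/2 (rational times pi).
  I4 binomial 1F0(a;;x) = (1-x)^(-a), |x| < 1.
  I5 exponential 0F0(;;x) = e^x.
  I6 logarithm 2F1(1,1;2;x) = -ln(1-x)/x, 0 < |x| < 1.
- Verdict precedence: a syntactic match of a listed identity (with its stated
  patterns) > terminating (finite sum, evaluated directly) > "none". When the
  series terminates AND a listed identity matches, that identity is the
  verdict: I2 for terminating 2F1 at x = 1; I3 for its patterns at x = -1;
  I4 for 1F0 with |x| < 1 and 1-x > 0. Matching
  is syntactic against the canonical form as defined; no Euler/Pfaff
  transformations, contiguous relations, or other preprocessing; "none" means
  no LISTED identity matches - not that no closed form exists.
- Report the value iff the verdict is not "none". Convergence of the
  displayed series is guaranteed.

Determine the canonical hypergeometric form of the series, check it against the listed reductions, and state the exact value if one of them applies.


At argument -1: a 2F1 with upper {-4, 8}, lower {13}, scaled by C = -5. Verdict: this is Kummer's theorem (I3) (x = -1; c = 13 equals 1+a-b for upper {-4, 8}: listed pattern). Sum: -495/14.

Structural cue: from the first term -5: the running product (C = -5) telescopes to a rising factorial.
Step ratio: r(k) = (-1) * (k-4) (k+8) / [(k+13) (k+1)] - rational in k. x = (-1); t_0 = -5; negate the roots.


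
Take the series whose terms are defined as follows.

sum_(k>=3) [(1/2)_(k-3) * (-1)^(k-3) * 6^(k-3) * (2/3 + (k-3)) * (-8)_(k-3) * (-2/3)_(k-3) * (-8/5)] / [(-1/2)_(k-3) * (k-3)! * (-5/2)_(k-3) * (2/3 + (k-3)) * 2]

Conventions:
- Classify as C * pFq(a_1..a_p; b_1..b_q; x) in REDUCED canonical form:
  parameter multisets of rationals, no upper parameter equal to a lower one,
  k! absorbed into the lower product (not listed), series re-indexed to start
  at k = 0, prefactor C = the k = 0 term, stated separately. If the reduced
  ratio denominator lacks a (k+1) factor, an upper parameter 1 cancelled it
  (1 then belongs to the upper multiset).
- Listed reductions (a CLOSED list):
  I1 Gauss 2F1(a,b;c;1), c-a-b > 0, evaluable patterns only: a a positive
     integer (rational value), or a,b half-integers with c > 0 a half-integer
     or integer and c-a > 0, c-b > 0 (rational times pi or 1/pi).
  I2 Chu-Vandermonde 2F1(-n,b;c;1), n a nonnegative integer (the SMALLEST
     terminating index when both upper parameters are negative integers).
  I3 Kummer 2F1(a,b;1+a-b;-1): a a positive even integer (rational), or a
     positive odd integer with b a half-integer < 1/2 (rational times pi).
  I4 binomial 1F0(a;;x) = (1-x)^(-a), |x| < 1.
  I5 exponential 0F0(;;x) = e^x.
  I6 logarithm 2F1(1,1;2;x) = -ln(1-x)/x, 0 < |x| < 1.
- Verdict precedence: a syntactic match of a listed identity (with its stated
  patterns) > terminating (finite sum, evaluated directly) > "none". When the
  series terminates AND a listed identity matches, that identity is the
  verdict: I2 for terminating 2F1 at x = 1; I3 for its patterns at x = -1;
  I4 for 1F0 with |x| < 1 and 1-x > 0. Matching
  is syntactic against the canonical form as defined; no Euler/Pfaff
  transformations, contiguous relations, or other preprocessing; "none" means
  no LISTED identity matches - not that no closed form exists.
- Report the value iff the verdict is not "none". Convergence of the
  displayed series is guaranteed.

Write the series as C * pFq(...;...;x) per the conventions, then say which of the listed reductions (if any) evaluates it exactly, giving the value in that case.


Key observation: x = (-6) and the constant factors (C = -4/5, x = -6) combine into one prefactor.
Ratio: r(k) = (-6) * (k-8) (k-2/3) (k+1/2) / [(k-5/2) (k-1/2) (k+1)] ; factor over Q: parameters, x = (-6), and C = -4/5.

Canonical form: C = -4/5 times 3F2 with upper {-8, -2/3, 1/2}, lower {-5/2, -1/2}, x = -6. Verdict: terminating. With -8 upstairs the series is a 9-term polynomial sum; evaluated term by term. Sum: 176696073956/675.


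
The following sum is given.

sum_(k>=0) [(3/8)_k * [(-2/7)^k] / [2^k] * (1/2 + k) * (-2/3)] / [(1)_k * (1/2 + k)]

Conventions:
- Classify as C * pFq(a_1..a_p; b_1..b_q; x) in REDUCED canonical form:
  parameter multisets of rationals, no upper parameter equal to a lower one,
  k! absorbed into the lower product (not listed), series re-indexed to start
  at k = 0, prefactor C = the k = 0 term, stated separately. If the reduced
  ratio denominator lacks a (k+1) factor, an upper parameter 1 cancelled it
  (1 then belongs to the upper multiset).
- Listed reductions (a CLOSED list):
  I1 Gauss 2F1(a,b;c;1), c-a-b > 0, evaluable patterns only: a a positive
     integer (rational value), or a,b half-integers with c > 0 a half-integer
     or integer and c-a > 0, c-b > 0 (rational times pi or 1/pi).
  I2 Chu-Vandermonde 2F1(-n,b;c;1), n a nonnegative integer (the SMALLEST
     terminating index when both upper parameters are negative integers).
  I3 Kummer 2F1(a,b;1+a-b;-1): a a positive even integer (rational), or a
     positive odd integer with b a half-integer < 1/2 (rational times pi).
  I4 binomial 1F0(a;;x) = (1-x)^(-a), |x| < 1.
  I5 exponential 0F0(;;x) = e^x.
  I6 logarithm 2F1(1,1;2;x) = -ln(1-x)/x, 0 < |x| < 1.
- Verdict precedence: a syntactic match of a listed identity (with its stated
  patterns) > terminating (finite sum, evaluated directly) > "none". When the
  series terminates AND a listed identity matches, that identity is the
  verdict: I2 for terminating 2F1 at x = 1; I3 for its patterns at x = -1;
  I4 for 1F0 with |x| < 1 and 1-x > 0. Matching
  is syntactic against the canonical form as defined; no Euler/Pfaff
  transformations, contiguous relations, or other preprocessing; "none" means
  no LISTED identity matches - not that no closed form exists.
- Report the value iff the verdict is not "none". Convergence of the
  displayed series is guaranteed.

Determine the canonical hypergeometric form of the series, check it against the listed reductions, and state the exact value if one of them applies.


The series (x = -1/7) is 1F0: upper {3/8}, lower {-}, prefactor -2/3. Verdict: binomial (I4) fires (the 1F0 binomial series: exponent -3/8, x = -1/7). Sum: (-2/3) * (8/7)^(-3/8).

Key step: t_0 = -2/3 here, and striking the common factor k + 1/2 reduces the term (C = -2/3, x = -1/7).
Term ratio: r(k) = (-1/7) * (k+3/8) / [(k+1)] - rational in k. x = (-1/7); t_0 = -2/3; negate the roots.


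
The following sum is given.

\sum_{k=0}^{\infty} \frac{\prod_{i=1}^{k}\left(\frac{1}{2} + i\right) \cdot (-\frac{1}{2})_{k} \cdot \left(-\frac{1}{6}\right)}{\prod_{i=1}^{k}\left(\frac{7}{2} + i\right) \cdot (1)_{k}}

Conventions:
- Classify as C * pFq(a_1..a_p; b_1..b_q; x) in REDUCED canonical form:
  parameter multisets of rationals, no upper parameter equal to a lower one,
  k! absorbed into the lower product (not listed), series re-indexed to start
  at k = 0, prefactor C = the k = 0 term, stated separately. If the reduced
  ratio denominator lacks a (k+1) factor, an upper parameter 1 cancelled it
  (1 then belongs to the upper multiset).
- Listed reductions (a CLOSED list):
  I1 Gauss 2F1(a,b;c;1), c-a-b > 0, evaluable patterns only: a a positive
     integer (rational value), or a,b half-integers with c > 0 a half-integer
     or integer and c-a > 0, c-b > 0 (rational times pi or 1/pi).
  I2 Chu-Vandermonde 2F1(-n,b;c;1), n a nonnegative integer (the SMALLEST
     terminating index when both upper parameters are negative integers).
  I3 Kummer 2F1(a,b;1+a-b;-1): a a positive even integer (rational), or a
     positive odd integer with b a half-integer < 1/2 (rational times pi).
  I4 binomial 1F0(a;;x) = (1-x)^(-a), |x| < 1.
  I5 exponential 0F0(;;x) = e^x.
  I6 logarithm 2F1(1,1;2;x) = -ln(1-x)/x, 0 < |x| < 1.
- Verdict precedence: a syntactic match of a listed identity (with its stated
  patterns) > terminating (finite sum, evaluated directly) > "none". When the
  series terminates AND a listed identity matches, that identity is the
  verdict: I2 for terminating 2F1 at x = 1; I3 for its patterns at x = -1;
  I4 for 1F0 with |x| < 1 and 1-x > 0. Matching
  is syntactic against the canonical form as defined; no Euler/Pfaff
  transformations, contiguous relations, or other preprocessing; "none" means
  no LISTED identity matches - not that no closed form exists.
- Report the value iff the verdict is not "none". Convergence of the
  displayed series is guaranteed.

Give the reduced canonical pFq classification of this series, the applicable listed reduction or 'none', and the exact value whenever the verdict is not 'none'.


The series (x = 1) is 2F1: upper {-\frac{1}{2}, \frac{3}{2}}, lower {\frac{9}{2}}, prefactor -\frac{1}{6}. Verdict: the half-integer Gauss pattern (I1) fires (x = 1; upper {-\frac{1}{2}, \frac{3}{2}} half-integers, c = \frac{9}{2} in the evaluable pattern). Exact value: \left(-\frac{175}{4096}\right) \cdot \pi.

The tell: with t_0 = -\frac{1}{6}, (1)_k (C = -1/6, x = 1) is k! itself.
Term ratio: r(k) = 1 * (k-\frac{1}{2}) (k+\frac{3}{2}) / [(k+\frac{9}{2}) (k+1)] - rational in k. x = 1; t_0 = -\frac{1}{6}; negate the roots.


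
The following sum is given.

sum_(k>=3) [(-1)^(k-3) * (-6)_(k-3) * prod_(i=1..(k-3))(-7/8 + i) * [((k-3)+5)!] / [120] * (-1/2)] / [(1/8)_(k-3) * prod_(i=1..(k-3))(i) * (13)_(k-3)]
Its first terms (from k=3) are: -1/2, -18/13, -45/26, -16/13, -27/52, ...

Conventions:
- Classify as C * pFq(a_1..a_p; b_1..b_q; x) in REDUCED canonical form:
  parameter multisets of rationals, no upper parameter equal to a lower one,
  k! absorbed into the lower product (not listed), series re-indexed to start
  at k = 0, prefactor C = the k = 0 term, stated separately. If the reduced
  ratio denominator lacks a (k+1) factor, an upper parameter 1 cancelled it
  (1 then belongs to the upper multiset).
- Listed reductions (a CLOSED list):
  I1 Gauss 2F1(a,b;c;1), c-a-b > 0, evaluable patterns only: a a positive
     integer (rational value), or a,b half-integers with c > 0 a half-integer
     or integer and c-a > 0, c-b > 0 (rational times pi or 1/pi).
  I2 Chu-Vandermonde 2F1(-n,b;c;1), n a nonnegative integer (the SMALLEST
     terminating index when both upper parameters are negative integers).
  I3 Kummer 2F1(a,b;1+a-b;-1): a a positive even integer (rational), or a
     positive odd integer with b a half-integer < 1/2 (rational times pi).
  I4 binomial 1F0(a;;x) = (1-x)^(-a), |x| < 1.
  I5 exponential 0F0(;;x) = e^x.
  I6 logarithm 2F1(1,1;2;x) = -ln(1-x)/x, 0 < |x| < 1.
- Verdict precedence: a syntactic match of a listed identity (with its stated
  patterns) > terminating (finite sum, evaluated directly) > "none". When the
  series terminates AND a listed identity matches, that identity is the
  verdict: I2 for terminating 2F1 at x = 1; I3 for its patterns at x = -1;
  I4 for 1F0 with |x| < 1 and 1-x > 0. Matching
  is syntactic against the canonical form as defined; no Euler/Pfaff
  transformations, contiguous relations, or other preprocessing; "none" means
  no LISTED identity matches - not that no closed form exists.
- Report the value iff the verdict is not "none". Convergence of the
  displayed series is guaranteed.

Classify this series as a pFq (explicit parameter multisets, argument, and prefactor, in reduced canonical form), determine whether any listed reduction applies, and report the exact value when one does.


First insight: from the first term -1/2: the parameter 1/8 appears in both the upper and lower lists and cancels.
Adjacent-term ratio: r(k) = (-1) * (k-6) (k+6) / [(k+13) (k+1)] - rational; roots negated = parameters, x = (-1), C = -1/2.

The series (x = -1) is 2F1: upper {-6, 6}, lower {13}, prefactor -1/2. Verdict at x = -1: the Kummer evaluation I3 matches (x = -1; c = 13 equals 1+a-b for upper {-6, 6}: listed pattern). Hence: -11/2.


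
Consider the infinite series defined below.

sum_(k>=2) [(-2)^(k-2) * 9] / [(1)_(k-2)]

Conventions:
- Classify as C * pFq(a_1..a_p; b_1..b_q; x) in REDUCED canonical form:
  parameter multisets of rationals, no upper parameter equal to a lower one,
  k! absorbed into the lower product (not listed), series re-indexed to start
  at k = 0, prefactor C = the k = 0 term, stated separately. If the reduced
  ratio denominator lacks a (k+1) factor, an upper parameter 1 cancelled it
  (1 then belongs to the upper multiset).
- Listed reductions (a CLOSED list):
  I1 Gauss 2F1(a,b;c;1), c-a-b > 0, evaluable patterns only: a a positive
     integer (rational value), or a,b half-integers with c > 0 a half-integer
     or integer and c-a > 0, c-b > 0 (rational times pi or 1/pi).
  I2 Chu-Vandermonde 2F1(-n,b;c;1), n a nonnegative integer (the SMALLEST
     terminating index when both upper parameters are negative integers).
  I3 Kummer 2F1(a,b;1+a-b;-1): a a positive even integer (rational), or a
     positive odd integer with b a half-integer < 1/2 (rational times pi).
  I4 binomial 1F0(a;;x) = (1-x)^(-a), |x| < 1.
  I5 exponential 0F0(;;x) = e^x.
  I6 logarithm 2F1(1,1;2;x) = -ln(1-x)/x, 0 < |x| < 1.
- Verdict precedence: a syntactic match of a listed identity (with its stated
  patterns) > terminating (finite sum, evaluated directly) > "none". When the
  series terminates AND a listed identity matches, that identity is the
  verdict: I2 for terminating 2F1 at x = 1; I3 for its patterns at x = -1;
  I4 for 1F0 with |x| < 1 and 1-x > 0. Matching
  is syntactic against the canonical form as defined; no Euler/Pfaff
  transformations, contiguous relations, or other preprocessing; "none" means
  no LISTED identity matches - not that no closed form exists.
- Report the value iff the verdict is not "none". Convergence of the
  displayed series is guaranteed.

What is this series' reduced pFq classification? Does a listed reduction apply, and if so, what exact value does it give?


Canonical form: C = 9 times 0F0 with upper {-}, lower {-}, x = -2. Verdict (x = -2): exponential (I5) applies (the 0F0 exponential series at x = -2). Hence: 9 * e^(-2).

Structural cue: with t_0 = 9, (1)_k (C = 9, x = -2) is k! itself.
Step ratio: r(k) = (-2) * 1 / [(k+1)] - poly over poly, x = (-2) from leading terms; C = 9 at k = 0.


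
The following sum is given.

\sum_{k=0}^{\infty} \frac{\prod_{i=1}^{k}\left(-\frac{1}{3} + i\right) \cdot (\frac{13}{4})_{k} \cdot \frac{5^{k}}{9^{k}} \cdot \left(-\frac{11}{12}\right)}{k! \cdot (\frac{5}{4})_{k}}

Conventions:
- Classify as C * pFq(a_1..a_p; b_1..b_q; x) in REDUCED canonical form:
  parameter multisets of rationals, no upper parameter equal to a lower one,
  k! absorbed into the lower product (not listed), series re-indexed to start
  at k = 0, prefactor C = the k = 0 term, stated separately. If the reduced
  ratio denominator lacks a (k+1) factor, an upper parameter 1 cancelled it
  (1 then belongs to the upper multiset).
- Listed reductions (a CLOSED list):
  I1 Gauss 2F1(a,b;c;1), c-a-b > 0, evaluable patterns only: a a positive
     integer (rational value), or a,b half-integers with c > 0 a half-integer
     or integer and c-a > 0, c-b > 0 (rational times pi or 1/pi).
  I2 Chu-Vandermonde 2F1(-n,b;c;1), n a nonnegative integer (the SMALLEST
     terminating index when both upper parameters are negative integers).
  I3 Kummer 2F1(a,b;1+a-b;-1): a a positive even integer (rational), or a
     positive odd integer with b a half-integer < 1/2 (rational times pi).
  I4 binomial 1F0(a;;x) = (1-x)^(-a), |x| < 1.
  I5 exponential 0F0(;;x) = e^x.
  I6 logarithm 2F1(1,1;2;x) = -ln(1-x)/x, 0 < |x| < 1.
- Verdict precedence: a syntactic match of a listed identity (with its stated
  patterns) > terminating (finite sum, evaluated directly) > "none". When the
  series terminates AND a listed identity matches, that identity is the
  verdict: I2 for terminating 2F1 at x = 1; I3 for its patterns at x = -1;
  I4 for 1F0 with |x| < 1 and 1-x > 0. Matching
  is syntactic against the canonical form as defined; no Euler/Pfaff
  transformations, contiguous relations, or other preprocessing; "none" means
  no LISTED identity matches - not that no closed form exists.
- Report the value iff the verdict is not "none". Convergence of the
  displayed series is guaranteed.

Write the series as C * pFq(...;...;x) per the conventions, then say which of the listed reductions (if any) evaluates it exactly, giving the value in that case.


With C = -\frac{11}{12}: the canonical form is 2F1(\frac{2}{3}, \frac{13}{4}; \frac{5}{4}; \frac{5}{9}). Verdict: none - this 2F1 at x = \frac{5}{9} matches no listed pattern, and upper {\frac{2}{3}, \frac{13}{4}} holds no stopper.

First insight: x = \frac{5}{9} and the running product (C = -11/12, x = 5/9) telescopes to a rising factorial.
Ratio: r(k) = \frac{5}{9} * (k+\frac{2}{3}) (k+\frac{13}{4}) / [(k+\frac{5}{4}) (k+1)] ; factor over Q: parameters, x = \frac{5}{9}, and C = -\frac{11}{12}.
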